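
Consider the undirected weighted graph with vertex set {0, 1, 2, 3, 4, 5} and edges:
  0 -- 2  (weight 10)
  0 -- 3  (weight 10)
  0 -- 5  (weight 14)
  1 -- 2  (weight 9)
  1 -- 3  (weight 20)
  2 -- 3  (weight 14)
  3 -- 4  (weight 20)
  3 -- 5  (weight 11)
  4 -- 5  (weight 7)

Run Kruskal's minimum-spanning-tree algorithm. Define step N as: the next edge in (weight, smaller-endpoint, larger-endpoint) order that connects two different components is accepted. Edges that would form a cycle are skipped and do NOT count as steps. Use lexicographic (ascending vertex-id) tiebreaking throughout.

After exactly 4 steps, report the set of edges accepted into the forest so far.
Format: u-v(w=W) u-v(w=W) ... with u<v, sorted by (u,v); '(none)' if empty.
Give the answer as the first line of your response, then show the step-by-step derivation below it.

0-2(w=10) 0-3(w=10) 1-2(w=9) 4-5(w=7)

step 1: add edge 4-5 (w=7); MST = {4-5(w=7)}
step 2: add edge 1-2 (w=9); MST = {1-2(w=9) 4-5(w=7)}
step 3: add edge 0-2 (w=10); MST = {0-2(w=10) 1-2(w=9) 4-5(w=7)}
step 4: add edge 0-3 (w=10); MST = {0-2(w=10) 0-3(w=10) 1-2(w=9) 4-5(w=7)}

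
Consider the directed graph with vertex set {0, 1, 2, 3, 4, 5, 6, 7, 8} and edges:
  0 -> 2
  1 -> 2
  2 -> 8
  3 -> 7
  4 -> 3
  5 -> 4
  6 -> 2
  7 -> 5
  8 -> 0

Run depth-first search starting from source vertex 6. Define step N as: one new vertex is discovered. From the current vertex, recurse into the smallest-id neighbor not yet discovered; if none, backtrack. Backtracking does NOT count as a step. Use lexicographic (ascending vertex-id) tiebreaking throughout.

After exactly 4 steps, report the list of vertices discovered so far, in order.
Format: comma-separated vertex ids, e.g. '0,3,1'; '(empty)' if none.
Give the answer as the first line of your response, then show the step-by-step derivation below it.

6,2,8,0

step 1: discover 6; path=6; order=6
step 2: discover 2; path=6>2; order=6,2
step 3: discover 8; path=6>2>8; order=6,2,8
step 4: discover 0; path=6>2>8>0; order=6,2,8,0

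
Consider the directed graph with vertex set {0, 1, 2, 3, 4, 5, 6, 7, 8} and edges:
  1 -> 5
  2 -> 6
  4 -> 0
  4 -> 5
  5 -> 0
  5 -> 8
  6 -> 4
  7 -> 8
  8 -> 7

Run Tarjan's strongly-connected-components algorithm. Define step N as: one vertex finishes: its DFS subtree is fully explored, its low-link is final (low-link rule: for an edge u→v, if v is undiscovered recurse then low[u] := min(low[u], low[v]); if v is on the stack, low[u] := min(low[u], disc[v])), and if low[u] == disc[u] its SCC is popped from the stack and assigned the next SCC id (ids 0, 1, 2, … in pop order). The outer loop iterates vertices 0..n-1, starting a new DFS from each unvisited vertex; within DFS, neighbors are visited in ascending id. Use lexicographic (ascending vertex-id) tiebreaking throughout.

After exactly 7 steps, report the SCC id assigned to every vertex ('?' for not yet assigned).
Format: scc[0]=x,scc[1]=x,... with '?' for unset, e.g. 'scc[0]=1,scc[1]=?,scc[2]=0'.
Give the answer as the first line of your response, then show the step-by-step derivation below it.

scc[0]=0,scc[1]=3,scc[2]=?,scc[3]=?,scc[4]=4,scc[5]=2,scc[6]=5,scc[7]=1,scc[8]=1

step 1: low=(low[0]=0,low[1]=?,low[2]=?,low[3]=?,low[4]=?,low[5]=?,low[6]=?,low[7]=?,low[8]=?); scc=(scc[0]=0,scc[1]=?,scc[2]=?,scc[3]=?,scc[4]=?,scc[5]=?,scc[6]=?,scc[7]=?,scc[8]=?)
step 2: low=(low[0]=0,low[1]=1,low[2]=?,low[3]=?,low[4]=?,low[5]=2,low[6]=?,low[7]=3,low[8]=3); scc=(scc[0]=0,scc[1]=?,scc[2]=?,scc[3]=?,scc[4]=?,scc[5]=?,scc[6]=?,scc[7]=?,scc[8]=?)
step 3: low=(low[0]=0,low[1]=1,low[2]=?,low[3]=?,low[4]=?,low[5]=2,low[6]=?,low[7]=3,low[8]=3); scc=(scc[0]=0,scc[1]=?,scc[2]=?,scc[3]=?,scc[4]=?,scc[5]=?,scc[6]=?,scc[7]=1,scc[8]=1)
step 4: low=(low[0]=0,low[1]=1,low[2]=?,low[3]=?,low[4]=?,low[5]=2,low[6]=?,low[7]=3,low[8]=3); scc=(scc[0]=0,scc[1]=?,scc[2]=?,scc[3]=?,scc[4]=?,scc[5]=2,scc[6]=?,scc[7]=1,scc[8]=1)
step 5: low=(low[0]=0,low[1]=1,low[2]=?,low[3]=?,low[4]=?,low[5]=2,low[6]=?,low[7]=3,low[8]=3); scc=(scc[0]=0,scc[1]=3,scc[2]=?,scc[3]=?,scc[4]=?,scc[5]=2,scc[6]=?,scc[7]=1,scc[8]=1)
step 6: low=(low[0]=0,low[1]=1,low[2]=5,low[3]=?,low[4]=7,low[5]=2,low[6]=6,low[7]=3,low[8]=3); scc=(scc[0]=0,scc[1]=3,scc[2]=?,scc[3]=?,scc[4]=4,scc[5]=2,scc[6]=?,scc[7]=1,scc[8]=1)
step 7: low=(low[0]=0,low[1]=1,low[2]=5,low[3]=?,low[4]=7,low[5]=2,low[6]=6,low[7]=3,low[8]=3); scc=(scc[0]=0,scc[1]=3,scc[2]=?,scc[3]=?,scc[4]=4,scc[5]=2,scc[6]=5,scc[7]=1,scc[8]=1)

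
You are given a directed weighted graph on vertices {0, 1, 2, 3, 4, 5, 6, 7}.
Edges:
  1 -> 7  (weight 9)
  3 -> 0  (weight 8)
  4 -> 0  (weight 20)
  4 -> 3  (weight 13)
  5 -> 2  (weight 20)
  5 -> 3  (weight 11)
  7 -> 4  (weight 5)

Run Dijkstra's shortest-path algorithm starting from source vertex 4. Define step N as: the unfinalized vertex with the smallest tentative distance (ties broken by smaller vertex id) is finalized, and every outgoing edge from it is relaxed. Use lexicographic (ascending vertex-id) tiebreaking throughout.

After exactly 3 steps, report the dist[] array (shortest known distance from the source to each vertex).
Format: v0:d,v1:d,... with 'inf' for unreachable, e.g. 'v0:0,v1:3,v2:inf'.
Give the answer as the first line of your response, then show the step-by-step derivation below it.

v0:20,v1:inf,v2:inf,v3:13,v4:0,v5:inf,v6:inf,v7:inf

step 1: dist = v0:20,v1:inf,v2:inf,v3:13,v4:0,v5:inf,v6:inf,v7:inf
step 2: dist = v0:20,v1:inf,v2:inf,v3:13,v4:0,v5:inf,v6:inf,v7:inf
step 3: dist = v0:20,v1:inf,v2:inf,v3:13,v4:0,v5:inf,v6:inf,v7:inf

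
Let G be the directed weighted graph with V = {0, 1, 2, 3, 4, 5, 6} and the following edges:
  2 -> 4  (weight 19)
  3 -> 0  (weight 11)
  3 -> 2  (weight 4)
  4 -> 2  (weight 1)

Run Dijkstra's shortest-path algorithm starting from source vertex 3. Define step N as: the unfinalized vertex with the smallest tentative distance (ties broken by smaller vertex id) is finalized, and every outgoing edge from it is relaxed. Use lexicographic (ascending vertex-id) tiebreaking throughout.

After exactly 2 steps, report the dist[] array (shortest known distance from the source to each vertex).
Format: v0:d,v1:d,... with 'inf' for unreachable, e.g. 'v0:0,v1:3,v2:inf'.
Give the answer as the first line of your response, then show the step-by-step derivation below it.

v0:11,v1:inf,v2:4,v3:0,v4:23,v5:inf,v6:inf

step 1: dist = v0:11,v1:inf,v2:4,v3:0,v4:inf,v5:inf,v6:inf
step 2: dist = v0:11,v1:inf,v2:4,v3:0,v4:23,v5:inf,v6:inf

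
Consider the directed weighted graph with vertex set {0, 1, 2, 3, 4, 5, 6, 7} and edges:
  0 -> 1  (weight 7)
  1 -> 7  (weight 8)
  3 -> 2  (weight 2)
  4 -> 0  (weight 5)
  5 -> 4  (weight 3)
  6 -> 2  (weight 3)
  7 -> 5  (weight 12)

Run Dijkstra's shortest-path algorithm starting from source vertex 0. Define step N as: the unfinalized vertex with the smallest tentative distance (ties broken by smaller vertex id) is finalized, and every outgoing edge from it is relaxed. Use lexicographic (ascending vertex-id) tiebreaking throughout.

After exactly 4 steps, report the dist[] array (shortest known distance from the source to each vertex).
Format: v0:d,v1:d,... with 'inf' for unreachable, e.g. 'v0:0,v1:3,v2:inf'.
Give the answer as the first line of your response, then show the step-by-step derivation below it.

v0:0,v1:7,v2:inf,v3:inf,v4:30,v5:27,v6:inf,v7:15

step 1: dist = v0:0,v1:7,v2:inf,v3:inf,v4:inf,v5:inf,v6:inf,v7:inf
step 2: dist = v0:0,v1:7,v2:inf,v3:inf,v4:inf,v5:inf,v6:inf,v7:15
step 3: dist = v0:0,v1:7,v2:inf,v3:inf,v4:inf,v5:27,v6:inf,v7:15
step 4: dist = v0:0,v1:7,v2:inf,v3:inf,v4:30,v5:27,v6:inf,v7:15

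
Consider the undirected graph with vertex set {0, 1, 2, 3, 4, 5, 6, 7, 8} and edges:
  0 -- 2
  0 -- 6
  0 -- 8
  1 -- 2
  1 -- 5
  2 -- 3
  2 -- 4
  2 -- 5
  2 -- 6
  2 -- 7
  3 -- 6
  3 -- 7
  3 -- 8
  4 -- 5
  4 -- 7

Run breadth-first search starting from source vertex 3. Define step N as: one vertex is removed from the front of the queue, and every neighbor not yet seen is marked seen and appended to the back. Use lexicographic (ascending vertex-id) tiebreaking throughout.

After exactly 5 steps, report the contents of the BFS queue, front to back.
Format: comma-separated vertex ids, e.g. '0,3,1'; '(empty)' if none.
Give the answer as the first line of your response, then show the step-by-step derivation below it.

0,1,4,5

step 1: dequeue 3; queue=[2,6,7,8]; order=3
step 2: dequeue 2; queue=[6,7,8,0,1,4,5]; order=3,2
step 3: dequeue 6; queue=[7,8,0,1,4,5]; order=3,2,6
step 4: dequeue 7; queue=[8,0,1,4,5]; order=3,2,6,7
step 5: dequeue 8; queue=[0,1,4,5]; order=3,2,6,7,8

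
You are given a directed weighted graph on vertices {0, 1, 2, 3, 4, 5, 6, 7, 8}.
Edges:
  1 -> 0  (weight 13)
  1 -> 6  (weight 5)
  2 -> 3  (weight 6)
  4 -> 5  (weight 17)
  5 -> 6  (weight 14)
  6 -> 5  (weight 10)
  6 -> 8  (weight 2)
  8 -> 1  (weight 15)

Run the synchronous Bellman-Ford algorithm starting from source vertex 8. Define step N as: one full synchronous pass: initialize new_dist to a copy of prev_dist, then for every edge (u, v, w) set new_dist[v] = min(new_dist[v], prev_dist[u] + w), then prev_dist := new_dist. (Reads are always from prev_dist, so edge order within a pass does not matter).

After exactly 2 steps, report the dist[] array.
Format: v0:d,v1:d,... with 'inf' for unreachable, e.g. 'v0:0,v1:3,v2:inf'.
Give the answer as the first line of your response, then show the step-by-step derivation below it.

v0:28,v1:15,v2:inf,v3:inf,v4:inf,v5:inf,v6:20,v7:inf,v8:0

step 1: dist = v0:inf,v1:15,v2:inf,v3:inf,v4:inf,v5:inf,v6:inf,v7:inf,v8:0
step 2: dist = v0:28,v1:15,v2:inf,v3:inf,v4:inf,v5:inf,v6:20,v7:inf,v8:0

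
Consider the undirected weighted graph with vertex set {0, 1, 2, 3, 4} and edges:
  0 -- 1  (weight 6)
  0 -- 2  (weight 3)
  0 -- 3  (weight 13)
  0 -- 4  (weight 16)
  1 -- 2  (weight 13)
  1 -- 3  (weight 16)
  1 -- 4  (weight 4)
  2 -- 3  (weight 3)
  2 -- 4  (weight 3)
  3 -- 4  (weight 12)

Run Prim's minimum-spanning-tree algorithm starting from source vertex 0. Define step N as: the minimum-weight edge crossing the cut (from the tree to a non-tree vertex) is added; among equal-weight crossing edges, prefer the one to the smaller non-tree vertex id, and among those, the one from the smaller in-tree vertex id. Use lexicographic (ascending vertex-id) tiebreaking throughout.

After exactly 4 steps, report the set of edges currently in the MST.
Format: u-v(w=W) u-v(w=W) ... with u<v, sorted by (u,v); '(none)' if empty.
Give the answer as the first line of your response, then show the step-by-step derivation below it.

0-2(w=3) 1-4(w=4) 2-3(w=3) 2-4(w=3)

step 1: add edge 0-2 (w=3); MST = {0-2(w=3)}
step 2: add edge 2-3 (w=3); MST = {0-2(w=3) 2-3(w=3)}
step 3: add edge 2-4 (w=3); MST = {0-2(w=3) 2-3(w=3) 2-4(w=3)}
step 4: add edge 1-4 (w=4); MST = {0-2(w=3) 1-4(w=4) 2-3(w=3) 2-4(w=3)}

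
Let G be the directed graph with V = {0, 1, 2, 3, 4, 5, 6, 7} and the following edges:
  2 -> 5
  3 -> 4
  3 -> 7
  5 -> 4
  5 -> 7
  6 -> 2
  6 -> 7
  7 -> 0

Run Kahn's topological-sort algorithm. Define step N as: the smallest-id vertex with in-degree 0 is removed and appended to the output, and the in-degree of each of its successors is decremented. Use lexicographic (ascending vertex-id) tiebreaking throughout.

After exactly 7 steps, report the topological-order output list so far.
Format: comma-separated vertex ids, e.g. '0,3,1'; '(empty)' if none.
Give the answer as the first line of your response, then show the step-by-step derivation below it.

1,3,6,2,5,4,7

step 1: output 1; order=[1]; indeg=(1,0,1,0,2,1,0,3)
step 2: output 3; order=[1,3]; indeg=(1,0,1,0,1,1,0,2)
step 3: output 6; order=[1,3,6]; indeg=(1,0,0,0,1,1,0,1)
step 4: output 2; order=[1,3,6,2]; indeg=(1,0,0,0,1,0,0,1)
step 5: output 5; order=[1,3,6,2,5]; indeg=(1,0,0,0,0,0,0,0)
step 6: output 4; order=[1,3,6,2,5,4]; indeg=(1,0,0,0,0,0,0,0)
step 7: output 7; order=[1,3,6,2,5,4,7]; indeg=(0,0,0,0,0,0,0,0)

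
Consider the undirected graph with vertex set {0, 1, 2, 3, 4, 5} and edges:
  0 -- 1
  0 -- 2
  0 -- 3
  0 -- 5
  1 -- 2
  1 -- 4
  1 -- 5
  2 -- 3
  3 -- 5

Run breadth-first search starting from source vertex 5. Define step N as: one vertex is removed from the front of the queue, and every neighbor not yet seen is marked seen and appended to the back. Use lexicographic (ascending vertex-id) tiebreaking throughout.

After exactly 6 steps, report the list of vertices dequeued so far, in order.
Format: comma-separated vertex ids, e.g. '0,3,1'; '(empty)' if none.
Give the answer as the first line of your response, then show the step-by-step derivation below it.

5,0,1,3,2,4

step 1: dequeue 5; queue=[0,1,3]; order=5
step 2: dequeue 0; queue=[1,3,2]; order=5,0
step 3: dequeue 1; queue=[3,2,4]; order=5,0,1
step 4: dequeue 3; queue=[2,4]; order=5,0,1,3
step 5: dequeue 2; queue=[4]; order=5,0,1,3,2
step 6: dequeue 4; queue=[(empty)]; order=5,0,1,3,2,4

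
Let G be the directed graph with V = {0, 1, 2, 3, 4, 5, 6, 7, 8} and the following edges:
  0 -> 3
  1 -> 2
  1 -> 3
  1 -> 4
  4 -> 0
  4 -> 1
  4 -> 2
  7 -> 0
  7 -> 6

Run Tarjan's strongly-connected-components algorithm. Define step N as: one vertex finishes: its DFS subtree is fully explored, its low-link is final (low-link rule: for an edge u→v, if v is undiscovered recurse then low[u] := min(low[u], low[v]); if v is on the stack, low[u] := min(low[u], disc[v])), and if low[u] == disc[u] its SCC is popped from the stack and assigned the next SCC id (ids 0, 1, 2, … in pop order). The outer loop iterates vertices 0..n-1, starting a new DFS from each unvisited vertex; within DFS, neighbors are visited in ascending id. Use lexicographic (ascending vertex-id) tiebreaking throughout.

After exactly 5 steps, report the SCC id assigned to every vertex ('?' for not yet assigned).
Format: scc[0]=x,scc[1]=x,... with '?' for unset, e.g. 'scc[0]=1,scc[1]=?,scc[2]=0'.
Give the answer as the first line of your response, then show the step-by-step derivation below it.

scc[0]=1,scc[1]=3,scc[2]=2,scc[3]=0,scc[4]=3,scc[5]=?,scc[6]=?,scc[7]=?,scc[8]=?

step 1: low=(low[0]=0,low[1]=?,low[2]=?,low[3]=1,low[4]=?,low[5]=?,low[6]=?,low[7]=?,low[8]=?); scc=(scc[0]=?,scc[1]=?,scc[2]=?,scc[3]=0,scc[4]=?,scc[5]=?,scc[6]=?,scc[7]=?,scc[8]=?)
step 2: low=(low[0]=0,low[1]=?,low[2]=?,low[3]=1,low[4]=?,low[5]=?,low[6]=?,low[7]=?,low[8]=?); scc=(scc[0]=1,scc[1]=?,scc[2]=?,scc[3]=0,scc[4]=?,scc[5]=?,scc[6]=?,scc[7]=?,scc[8]=?)
step 3: low=(low[0]=0,low[1]=2,low[2]=3,low[3]=1,low[4]=?,low[5]=?,low[6]=?,low[7]=?,low[8]=?); scc=(scc[0]=1,scc[1]=?,scc[2]=2,scc[3]=0,scc[4]=?,scc[5]=?,scc[6]=?,scc[7]=?,scc[8]=?)
step 4: low=(low[0]=0,low[1]=2,low[2]=3,low[3]=1,low[4]=2,low[5]=?,low[6]=?,low[7]=?,low[8]=?); scc=(scc[0]=1,scc[1]=?,scc[2]=2,scc[3]=0,scc[4]=?,scc[5]=?,scc[6]=?,scc[7]=?,scc[8]=?)
step 5: low=(low[0]=0,low[1]=2,low[2]=3,low[3]=1,low[4]=2,low[5]=?,low[6]=?,low[7]=?,low[8]=?); scc=(scc[0]=1,scc[1]=3,scc[2]=2,scc[3]=0,scc[4]=3,scc[5]=?,scc[6]=?,scc[7]=?,scc[8]=?)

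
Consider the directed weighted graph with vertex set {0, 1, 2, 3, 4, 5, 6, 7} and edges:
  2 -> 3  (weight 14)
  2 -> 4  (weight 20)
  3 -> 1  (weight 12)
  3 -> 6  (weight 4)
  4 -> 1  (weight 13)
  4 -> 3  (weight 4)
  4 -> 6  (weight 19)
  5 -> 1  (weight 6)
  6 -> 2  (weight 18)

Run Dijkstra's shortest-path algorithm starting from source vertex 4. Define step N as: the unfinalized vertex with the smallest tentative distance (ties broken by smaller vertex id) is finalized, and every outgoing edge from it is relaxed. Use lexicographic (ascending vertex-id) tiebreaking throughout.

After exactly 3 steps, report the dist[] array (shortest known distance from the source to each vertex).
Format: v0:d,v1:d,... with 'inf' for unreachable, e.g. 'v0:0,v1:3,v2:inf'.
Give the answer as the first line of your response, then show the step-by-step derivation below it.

v0:inf,v1:13,v2:26,v3:4,v4:0,v5:inf,v6:8,v7:inf

step 1: dist = v0:inf,v1:13,v2:inf,v3:4,v4:0,v5:inf,v6:19,v7:inf
step 2: dist = v0:inf,v1:13,v2:inf,v3:4,v4:0,v5:inf,v6:8,v7:inf
step 3: dist = v0:inf,v1:13,v2:26,v3:4,v4:0,v5:inf,v6:8,v7:inf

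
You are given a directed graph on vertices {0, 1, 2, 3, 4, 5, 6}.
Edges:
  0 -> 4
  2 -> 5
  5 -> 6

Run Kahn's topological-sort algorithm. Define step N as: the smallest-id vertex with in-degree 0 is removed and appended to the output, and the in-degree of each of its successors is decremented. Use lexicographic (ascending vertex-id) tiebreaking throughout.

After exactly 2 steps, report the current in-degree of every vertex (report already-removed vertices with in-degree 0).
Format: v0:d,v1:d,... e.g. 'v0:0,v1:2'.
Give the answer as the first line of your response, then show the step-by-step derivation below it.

v0:0,v1:0,v2:0,v3:0,v4:0,v5:1,v6:1

step 1: output 0; order=[0]; indeg=(0,0,0,0,0,1,1)
step 2: output 1; order=[0,1]; indeg=(0,0,0,0,0,1,1)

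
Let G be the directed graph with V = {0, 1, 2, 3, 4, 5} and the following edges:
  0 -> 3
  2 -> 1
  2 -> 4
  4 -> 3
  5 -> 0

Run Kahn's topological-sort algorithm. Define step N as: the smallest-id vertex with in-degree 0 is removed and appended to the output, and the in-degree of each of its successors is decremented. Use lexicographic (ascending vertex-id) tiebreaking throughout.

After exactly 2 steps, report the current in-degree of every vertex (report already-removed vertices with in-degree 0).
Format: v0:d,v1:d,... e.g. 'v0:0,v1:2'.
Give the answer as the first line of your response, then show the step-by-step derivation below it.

v0:1,v1:0,v2:0,v3:2,v4:0,v5:0

step 1: output 2; order=[2]; indeg=(1,0,0,2,0,0)
step 2: output 1; order=[2,1]; indeg=(1,0,0,2,0,0)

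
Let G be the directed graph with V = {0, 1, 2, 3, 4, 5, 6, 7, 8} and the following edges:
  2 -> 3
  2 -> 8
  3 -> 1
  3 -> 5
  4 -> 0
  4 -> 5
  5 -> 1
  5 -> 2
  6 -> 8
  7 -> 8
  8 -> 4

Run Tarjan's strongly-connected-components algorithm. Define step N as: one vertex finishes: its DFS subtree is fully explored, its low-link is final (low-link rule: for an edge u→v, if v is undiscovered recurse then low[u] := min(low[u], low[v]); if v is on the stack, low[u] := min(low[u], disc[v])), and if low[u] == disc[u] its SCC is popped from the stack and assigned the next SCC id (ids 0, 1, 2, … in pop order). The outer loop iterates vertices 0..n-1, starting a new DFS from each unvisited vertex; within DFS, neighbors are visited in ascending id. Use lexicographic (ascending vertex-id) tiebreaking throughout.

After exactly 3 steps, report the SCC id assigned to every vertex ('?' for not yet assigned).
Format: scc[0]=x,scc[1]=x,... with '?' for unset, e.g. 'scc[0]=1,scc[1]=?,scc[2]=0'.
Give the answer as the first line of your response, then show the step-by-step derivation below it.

scc[0]=0,scc[1]=1,scc[2]=?,scc[3]=?,scc[4]=?,scc[5]=?,scc[6]=?,scc[7]=?,scc[8]=?

step 1: low=(low[0]=0,low[1]=?,low[2]=?,low[3]=?,low[4]=?,low[5]=?,low[6]=?,low[7]=?,low[8]=?); scc=(scc[0]=0,scc[1]=?,scc[2]=?,scc[3]=?,scc[4]=?,scc[5]=?,scc[6]=?,scc[7]=?,scc[8]=?)
step 2: low=(low[0]=0,low[1]=1,low[2]=?,low[3]=?,low[4]=?,low[5]=?,low[6]=?,low[7]=?,low[8]=?); scc=(scc[0]=0,scc[1]=1,scc[2]=?,scc[3]=?,scc[4]=?,scc[5]=?,scc[6]=?,scc[7]=?,scc[8]=?)
step 3: low=(low[0]=0,low[1]=1,low[2]=2,low[3]=3,low[4]=?,low[5]=2,low[6]=?,low[7]=?,low[8]=?); scc=(scc[0]=0,scc[1]=1,scc[2]=?,scc[3]=?,scc[4]=?,scc[5]=?,scc[6]=?,scc[7]=?,scc[8]=?)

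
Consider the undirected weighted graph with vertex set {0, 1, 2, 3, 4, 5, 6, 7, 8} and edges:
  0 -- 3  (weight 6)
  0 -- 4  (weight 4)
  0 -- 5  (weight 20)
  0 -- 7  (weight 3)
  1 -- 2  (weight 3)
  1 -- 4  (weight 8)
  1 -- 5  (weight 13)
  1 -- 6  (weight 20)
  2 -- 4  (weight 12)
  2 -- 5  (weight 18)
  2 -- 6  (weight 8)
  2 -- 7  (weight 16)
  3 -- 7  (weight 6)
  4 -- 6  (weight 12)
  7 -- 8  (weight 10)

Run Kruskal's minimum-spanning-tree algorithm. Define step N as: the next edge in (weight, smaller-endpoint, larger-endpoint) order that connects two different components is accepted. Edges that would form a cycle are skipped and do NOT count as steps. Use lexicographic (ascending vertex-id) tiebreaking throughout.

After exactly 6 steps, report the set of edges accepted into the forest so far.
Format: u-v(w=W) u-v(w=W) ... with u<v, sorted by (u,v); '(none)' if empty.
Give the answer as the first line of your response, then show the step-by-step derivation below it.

0-3(w=6) 0-4(w=4) 0-7(w=3) 1-2(w=3) 1-4(w=8) 2-6(w=8)

step 1: add edge 0-7 (w=3); MST = {0-7(w=3)}
step 2: add edge 1-2 (w=3); MST = {0-7(w=3) 1-2(w=3)}
step 3: add edge 0-4 (w=4); MST = {0-4(w=4) 0-7(w=3) 1-2(w=3)}
step 4: add edge 0-3 (w=6); MST = {0-3(w=6) 0-4(w=4) 0-7(w=3) 1-2(w=3)}
step 5: add edge 1-4 (w=8); MST = {0-3(w=6) 0-4(w=4) 0-7(w=3) 1-2(w=3) 1-4(w=8)}
step 6: add edge 2-6 (w=8); MST = {0-3(w=6) 0-4(w=4) 0-7(w=3) 1-2(w=3) 1-4(w=8) 2-6(w=8)}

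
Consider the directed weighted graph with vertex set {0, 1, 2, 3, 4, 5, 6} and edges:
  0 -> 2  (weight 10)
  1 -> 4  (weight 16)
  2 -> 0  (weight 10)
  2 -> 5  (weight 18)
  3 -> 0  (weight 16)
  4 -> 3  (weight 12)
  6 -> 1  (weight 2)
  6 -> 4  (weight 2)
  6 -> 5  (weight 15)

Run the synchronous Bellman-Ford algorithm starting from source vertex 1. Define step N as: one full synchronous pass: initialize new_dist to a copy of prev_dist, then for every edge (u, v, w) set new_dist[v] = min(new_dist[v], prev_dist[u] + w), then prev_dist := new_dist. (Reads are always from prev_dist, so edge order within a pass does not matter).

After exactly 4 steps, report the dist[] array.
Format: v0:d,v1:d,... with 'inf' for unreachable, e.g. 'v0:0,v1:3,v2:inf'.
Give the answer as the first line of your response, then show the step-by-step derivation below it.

v0:44,v1:0,v2:54,v3:28,v4:16,v5:inf,v6:inf

step 1: dist = v0:inf,v1:0,v2:inf,v3:inf,v4:16,v5:inf,v6:inf
step 2: dist = v0:inf,v1:0,v2:inf,v3:28,v4:16,v5:inf,v6:inf
step 3: dist = v0:44,v1:0,v2:inf,v3:28,v4:16,v5:inf,v6:inf
step 4: dist = v0:44,v1:0,v2:54,v3:28,v4:16,v5:inf,v6:inf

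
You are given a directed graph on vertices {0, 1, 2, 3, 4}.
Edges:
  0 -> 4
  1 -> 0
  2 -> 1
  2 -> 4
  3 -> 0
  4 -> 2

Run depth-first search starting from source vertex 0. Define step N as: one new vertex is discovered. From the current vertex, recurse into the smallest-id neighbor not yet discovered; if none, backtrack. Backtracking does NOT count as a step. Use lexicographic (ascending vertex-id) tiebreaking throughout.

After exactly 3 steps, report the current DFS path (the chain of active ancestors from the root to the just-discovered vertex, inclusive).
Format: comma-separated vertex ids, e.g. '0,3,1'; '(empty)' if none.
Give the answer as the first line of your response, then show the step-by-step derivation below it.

0,4,2

step 1: discover 0; path=0; order=0
step 2: discover 4; path=0>4; order=0,4
step 3: discover 2; path=0>4>2; order=0,4,2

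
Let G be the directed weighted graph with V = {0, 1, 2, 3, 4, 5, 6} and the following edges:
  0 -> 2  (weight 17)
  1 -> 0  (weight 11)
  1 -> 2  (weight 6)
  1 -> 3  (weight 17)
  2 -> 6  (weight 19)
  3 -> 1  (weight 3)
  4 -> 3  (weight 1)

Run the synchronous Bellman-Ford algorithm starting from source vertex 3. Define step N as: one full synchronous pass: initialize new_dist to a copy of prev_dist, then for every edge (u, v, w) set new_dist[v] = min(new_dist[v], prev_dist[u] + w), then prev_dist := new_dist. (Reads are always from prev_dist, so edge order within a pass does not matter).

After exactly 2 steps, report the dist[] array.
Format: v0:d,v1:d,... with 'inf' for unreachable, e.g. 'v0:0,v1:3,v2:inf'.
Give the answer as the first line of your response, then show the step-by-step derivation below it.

v0:14,v1:3,v2:9,v3:0,v4:inf,v5:inf,v6:inf

step 1: dist = v0:inf,v1:3,v2:inf,v3:0,v4:inf,v5:inf,v6:inf
step 2: dist = v0:14,v1:3,v2:9,v3:0,v4:inf,v5:inf,v6:inf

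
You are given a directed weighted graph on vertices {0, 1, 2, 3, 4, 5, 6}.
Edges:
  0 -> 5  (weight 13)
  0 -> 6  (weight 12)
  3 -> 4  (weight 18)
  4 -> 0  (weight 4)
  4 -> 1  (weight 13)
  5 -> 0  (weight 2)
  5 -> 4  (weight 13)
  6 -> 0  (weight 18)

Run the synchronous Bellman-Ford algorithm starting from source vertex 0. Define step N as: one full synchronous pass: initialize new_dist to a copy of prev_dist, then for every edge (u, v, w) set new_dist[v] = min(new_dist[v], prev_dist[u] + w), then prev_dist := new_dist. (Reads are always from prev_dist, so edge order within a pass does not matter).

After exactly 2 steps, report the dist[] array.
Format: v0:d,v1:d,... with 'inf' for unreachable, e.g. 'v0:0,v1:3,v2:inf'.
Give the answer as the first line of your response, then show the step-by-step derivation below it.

v0:0,v1:inf,v2:inf,v3:inf,v4:26,v5:13,v6:12

step 1: dist = v0:0,v1:inf,v2:inf,v3:inf,v4:inf,v5:13,v6:12
step 2: dist = v0:0,v1:inf,v2:inf,v3:inf,v4:26,v5:13,v6:12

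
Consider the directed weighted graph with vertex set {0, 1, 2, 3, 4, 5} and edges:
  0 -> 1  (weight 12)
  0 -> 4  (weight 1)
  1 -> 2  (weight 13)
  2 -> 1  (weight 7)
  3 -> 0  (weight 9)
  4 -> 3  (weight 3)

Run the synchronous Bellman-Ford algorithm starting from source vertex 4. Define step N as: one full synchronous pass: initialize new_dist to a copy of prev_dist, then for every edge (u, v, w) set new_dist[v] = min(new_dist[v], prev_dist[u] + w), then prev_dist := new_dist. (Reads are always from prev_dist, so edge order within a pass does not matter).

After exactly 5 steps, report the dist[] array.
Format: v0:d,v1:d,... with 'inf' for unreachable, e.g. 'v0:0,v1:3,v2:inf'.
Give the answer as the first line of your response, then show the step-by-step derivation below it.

v0:12,v1:24,v2:37,v3:3,v4:0,v5:inf

step 1: dist = v0:inf,v1:inf,v2:inf,v3:3,v4:0,v5:inf
step 2: dist = v0:12,v1:inf,v2:inf,v3:3,v4:0,v5:inf
step 3: dist = v0:12,v1:24,v2:inf,v3:3,v4:0,v5:inf
step 4: dist = v0:12,v1:24,v2:37,v3:3,v4:0,v5:inf
step 5: dist = v0:12,v1:24,v2:37,v3:3,v4:0,v5:inf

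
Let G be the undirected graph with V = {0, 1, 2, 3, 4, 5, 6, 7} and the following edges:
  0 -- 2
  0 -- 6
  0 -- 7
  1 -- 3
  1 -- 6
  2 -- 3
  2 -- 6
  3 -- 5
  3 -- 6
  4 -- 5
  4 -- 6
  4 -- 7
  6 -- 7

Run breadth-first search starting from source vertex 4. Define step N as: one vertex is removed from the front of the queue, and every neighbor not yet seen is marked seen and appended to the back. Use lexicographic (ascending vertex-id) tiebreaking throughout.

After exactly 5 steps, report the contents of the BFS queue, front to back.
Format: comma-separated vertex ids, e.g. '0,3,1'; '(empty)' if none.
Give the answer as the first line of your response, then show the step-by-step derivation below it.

0,1,2

step 1: dequeue 4; queue=[5,6,7]; order=4
step 2: dequeue 5; queue=[6,7,3]; order=4,5
step 3: dequeue 6; queue=[7,3,0,1,2]; order=4,5,6
step 4: dequeue 7; queue=[3,0,1,2]; order=4,5,6,7
step 5: dequeue 3; queue=[0,1,2]; order=4,5,6,7,3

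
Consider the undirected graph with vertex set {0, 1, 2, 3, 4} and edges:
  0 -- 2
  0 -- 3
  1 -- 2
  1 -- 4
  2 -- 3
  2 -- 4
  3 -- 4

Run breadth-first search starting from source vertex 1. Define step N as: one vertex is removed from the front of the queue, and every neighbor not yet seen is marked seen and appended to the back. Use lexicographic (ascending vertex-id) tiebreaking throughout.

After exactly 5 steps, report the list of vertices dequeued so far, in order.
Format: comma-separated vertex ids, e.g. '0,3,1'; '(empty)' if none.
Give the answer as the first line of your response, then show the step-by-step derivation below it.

1,2,4,0,3

step 1: dequeue 1; queue=[2,4]; order=1
step 2: dequeue 2; queue=[4,0,3]; order=1,2
step 3: dequeue 4; queue=[0,3]; order=1,2,4
step 4: dequeue 0; queue=[3]; order=1,2,4,0
step 5: dequeue 3; queue=[(empty)]; order=1,2,4,0,3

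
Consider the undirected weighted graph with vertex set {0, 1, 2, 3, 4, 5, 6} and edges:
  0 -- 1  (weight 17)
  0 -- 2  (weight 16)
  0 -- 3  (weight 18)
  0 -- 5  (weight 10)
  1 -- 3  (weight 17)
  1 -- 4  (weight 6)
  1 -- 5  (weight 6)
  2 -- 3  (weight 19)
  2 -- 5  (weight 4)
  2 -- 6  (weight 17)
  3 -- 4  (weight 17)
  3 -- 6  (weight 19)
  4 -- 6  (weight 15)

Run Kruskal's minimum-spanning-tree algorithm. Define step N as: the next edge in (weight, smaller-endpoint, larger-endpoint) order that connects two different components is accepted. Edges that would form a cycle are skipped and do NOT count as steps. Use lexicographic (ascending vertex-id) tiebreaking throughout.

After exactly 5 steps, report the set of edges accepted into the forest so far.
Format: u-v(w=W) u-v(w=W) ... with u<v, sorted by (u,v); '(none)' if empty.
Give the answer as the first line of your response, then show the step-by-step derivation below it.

0-5(w=10) 1-4(w=6) 1-5(w=6) 2-5(w=4) 4-6(w=15)

step 1: add edge 2-5 (w=4); MST = {2-5(w=4)}
step 2: add edge 1-4 (w=6); MST = {1-4(w=6) 2-5(w=4)}
step 3: add edge 1-5 (w=6); MST = {1-4(w=6) 1-5(w=6) 2-5(w=4)}
step 4: add edge 0-5 (w=10); MST = {0-5(w=10) 1-4(w=6) 1-5(w=6) 2-5(w=4)}
step 5: add edge 4-6 (w=15); MST = {0-5(w=10) 1-4(w=6) 1-5(w=6) 2-5(w=4) 4-6(w=15)}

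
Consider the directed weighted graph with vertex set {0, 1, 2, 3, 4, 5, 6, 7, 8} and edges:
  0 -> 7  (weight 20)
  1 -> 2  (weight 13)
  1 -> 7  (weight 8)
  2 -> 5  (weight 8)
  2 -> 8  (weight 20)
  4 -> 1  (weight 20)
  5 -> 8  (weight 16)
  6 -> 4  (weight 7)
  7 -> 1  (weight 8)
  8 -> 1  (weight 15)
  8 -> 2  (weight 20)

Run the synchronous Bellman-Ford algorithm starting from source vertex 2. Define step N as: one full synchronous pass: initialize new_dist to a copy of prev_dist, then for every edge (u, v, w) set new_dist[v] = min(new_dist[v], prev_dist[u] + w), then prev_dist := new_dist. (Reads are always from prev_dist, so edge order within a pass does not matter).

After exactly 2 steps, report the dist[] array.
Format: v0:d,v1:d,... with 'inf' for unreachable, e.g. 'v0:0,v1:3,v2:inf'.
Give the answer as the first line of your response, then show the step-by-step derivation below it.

v0:inf,v1:35,v2:0,v3:inf,v4:inf,v5:8,v6:inf,v7:inf,v8:20

step 1: dist = v0:inf,v1:inf,v2:0,v3:inf,v4:inf,v5:8,v6:inf,v7:inf,v8:20
step 2: dist = v0:inf,v1:35,v2:0,v3:inf,v4:inf,v5:8,v6:inf,v7:inf,v8:20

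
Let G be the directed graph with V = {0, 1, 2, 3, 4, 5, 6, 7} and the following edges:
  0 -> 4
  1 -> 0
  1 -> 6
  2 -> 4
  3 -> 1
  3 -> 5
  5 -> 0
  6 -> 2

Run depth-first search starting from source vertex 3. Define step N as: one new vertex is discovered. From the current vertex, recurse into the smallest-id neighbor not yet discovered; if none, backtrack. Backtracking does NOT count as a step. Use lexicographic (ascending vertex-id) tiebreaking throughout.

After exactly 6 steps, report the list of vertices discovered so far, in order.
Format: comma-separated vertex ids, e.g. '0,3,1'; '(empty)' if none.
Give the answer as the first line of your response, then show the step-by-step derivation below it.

3,1,0,4,6,2

step 1: discover 3; path=3; order=3
step 2: discover 1; path=3>1; order=3,1
step 3: discover 0; path=3>1>0; order=3,1,0
step 4: discover 4; path=3>1>0>4; order=3,1,0,4
step 5: discover 6; path=3>1>6; order=3,1,0,4,6
step 6: discover 2; path=3>1>6>2; order=3,1,0,4,6,2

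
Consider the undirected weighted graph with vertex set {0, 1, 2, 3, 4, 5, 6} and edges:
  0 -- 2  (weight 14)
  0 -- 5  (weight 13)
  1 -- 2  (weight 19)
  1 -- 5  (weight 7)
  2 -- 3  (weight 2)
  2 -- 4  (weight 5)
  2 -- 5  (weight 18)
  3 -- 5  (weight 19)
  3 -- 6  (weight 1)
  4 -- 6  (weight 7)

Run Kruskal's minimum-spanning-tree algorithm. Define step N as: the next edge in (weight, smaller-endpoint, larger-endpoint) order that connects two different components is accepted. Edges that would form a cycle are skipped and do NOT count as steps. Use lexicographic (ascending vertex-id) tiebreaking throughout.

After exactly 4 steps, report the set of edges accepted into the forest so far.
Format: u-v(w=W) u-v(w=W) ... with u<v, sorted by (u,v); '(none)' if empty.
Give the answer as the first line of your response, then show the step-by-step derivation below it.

1-5(w=7) 2-3(w=2) 2-4(w=5) 3-6(w=1)

step 1: add edge 3-6 (w=1); MST = {3-6(w=1)}
step 2: add edge 2-3 (w=2); MST = {2-3(w=2) 3-6(w=1)}
step 3: add edge 2-4 (w=5); MST = {2-3(w=2) 2-4(w=5) 3-6(w=1)}
step 4: add edge 1-5 (w=7); MST = {1-5(w=7) 2-3(w=2) 2-4(w=5) 3-6(w=1)}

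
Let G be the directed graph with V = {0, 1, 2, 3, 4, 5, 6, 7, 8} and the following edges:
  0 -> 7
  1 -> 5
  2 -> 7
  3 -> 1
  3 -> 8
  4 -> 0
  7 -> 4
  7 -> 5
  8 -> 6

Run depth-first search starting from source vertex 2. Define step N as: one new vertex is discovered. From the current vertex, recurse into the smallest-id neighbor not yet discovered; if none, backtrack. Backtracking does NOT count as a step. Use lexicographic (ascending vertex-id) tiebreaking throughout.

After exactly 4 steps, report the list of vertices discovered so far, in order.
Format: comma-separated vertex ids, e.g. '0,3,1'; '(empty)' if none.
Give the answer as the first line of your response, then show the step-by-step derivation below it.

2,7,4,0

step 1: discover 2; path=2; order=2
step 2: discover 7; path=2>7; order=2,7
step 3: discover 4; path=2>7>4; order=2,7,4
step 4: discover 0; path=2>7>4>0; order=2,7,4,0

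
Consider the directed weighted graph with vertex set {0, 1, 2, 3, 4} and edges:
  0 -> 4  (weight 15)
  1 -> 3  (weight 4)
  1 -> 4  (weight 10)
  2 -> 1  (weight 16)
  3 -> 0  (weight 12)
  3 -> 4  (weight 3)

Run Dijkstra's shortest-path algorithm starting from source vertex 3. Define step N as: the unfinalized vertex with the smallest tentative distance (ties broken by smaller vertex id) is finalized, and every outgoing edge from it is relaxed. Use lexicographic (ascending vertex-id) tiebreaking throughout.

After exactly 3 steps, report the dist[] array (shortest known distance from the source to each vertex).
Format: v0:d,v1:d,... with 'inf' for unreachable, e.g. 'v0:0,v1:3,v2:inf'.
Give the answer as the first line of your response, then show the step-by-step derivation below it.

v0:12,v1:inf,v2:inf,v3:0,v4:3

step 1: dist = v0:12,v1:inf,v2:inf,v3:0,v4:3
step 2: dist = v0:12,v1:inf,v2:inf,v3:0,v4:3
step 3: dist = v0:12,v1:inf,v2:inf,v3:0,v4:3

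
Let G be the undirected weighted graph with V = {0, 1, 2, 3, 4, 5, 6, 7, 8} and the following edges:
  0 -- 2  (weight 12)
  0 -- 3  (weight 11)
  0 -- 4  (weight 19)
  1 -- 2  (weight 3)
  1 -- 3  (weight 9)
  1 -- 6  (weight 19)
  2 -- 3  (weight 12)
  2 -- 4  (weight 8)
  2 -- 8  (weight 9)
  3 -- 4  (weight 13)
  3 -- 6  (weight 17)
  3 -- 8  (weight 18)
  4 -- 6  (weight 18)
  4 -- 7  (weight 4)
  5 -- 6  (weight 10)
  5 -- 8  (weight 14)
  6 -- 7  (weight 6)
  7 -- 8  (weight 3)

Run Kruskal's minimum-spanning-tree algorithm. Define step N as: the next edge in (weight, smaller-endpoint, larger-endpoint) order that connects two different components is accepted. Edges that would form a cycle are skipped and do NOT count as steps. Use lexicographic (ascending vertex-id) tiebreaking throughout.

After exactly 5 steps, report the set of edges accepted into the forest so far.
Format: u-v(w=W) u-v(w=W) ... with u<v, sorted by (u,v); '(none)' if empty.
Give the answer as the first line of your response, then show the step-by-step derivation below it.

1-2(w=3) 2-4(w=8) 4-7(w=4) 6-7(w=6) 7-8(w=3)

step 1: add edge 1-2 (w=3); MST = {1-2(w=3)}
step 2: add edge 7-8 (w=3); MST = {1-2(w=3) 7-8(w=3)}
step 3: add edge 4-7 (w=4); MST = {1-2(w=3) 4-7(w=4) 7-8(w=3)}
step 4: add edge 6-7 (w=6); MST = {1-2(w=3) 4-7(w=4) 6-7(w=6) 7-8(w=3)}
step 5: add edge 2-4 (w=8); MST = {1-2(w=3) 2-4(w=8) 4-7(w=4) 6-7(w=6) 7-8(w=3)}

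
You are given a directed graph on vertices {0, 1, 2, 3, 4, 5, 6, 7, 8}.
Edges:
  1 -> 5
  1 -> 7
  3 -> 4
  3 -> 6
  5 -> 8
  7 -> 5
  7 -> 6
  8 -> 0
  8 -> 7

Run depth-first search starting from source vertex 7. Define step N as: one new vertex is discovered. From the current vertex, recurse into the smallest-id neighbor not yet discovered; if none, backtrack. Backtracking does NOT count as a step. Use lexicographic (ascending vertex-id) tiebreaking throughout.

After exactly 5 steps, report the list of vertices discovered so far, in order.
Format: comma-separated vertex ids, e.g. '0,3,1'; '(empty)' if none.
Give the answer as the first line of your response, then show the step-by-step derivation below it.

7,5,8,0,6

step 1: discover 7; path=7; order=7
step 2: discover 5; path=7>5; order=7,5
step 3: discover 8; path=7>5>8; order=7,5,8
step 4: discover 0; path=7>5>8>0; order=7,5,8,0
step 5: discover 6; path=7>6; order=7,5,8,0,6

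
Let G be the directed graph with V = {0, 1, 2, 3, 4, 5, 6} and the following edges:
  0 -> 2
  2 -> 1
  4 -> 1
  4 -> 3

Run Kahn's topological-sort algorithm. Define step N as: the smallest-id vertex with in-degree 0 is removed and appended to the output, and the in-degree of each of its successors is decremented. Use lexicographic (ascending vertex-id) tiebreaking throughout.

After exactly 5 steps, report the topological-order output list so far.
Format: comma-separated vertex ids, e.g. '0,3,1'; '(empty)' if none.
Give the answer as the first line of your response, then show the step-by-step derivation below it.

0,2,4,1,3

step 1: output 0; order=[0]; indeg=(0,2,0,1,0,0,0)
step 2: output 2; order=[0,2]; indeg=(0,1,0,1,0,0,0)
step 3: output 4; order=[0,2,4]; indeg=(0,0,0,0,0,0,0)
step 4: output 1; order=[0,2,4,1]; indeg=(0,0,0,0,0,0,0)
step 5: output 3; order=[0,2,4,1,3]; indeg=(0,0,0,0,0,0,0)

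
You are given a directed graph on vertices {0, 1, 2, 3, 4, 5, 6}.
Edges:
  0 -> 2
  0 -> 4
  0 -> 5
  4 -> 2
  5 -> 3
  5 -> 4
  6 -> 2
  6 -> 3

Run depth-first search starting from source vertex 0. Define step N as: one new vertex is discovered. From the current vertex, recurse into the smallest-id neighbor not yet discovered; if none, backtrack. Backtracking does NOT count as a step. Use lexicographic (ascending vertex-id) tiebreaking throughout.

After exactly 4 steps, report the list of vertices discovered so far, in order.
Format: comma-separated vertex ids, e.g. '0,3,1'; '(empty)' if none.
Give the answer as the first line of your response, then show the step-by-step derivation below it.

0,2,4,5

step 1: discover 0; path=0; order=0
step 2: discover 2; path=0>2; order=0,2
step 3: discover 4; path=0>4; order=0,2,4
step 4: discover 5; path=0>5; order=0,2,4,5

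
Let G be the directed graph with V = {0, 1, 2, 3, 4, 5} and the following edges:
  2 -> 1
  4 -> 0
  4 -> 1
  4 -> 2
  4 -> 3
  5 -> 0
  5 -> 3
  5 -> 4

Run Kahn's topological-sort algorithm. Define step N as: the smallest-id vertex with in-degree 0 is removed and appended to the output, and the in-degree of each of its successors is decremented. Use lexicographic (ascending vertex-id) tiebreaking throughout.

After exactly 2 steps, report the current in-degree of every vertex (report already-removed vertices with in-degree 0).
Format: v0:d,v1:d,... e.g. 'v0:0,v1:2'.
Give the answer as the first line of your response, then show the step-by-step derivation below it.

v0:0,v1:1,v2:0,v3:0,v4:0,v5:0

step 1: output 5; order=[5]; indeg=(1,2,1,1,0,0)
step 2: output 4; order=[5,4]; indeg=(0,1,0,0,0,0)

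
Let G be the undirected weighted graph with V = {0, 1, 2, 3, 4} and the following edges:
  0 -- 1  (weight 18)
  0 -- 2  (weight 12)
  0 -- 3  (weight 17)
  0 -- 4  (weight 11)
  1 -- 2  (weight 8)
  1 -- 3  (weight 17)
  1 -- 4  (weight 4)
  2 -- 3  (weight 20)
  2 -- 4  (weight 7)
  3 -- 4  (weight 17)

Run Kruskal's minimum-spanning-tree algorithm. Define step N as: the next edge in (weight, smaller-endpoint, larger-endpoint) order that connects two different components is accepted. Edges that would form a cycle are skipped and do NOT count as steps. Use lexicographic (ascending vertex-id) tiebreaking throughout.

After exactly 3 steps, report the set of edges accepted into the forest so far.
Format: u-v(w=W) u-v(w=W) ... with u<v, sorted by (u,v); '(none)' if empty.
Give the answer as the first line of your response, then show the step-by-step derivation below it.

0-4(w=11) 1-4(w=4) 2-4(w=7)

step 1: add edge 1-4 (w=4); MST = {1-4(w=4)}
step 2: add edge 2-4 (w=7); MST = {1-4(w=4) 2-4(w=7)}
step 3: add edge 0-4 (w=11); MST = {0-4(w=11) 1-4(w=4) 2-4(w=7)}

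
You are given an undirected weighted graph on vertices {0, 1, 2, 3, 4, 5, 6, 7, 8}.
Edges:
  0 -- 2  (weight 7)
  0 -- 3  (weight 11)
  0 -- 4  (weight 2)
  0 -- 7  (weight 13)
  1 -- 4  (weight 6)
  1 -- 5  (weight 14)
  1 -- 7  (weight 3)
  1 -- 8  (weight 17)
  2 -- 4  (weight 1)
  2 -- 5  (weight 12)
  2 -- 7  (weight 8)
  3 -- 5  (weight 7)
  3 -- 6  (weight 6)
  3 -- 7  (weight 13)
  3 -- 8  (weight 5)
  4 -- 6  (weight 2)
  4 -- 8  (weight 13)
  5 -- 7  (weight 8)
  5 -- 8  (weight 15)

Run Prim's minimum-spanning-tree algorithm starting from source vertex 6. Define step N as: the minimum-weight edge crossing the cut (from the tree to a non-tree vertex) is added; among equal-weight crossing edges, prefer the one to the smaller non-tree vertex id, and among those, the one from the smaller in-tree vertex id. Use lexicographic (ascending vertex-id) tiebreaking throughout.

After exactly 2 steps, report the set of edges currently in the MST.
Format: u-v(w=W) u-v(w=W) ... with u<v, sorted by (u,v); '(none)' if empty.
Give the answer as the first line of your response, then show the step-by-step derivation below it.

2-4(w=1) 4-6(w=2)

step 1: add edge 4-6 (w=2); MST = {4-6(w=2)}
step 2: add edge 2-4 (w=1); MST = {2-4(w=1) 4-6(w=2)}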